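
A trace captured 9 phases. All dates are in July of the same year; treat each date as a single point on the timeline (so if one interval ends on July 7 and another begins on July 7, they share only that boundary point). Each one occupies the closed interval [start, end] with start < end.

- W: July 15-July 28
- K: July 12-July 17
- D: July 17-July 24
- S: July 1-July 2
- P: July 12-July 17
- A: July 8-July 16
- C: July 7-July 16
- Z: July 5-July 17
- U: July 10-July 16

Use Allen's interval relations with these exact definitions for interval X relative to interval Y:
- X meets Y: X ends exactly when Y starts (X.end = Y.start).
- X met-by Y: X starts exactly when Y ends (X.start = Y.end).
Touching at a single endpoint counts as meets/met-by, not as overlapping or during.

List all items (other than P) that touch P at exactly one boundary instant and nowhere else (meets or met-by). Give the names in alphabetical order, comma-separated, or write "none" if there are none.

Target P = [July 12, July 17].
A [July 8, July 16] → overlaps → no.
C [July 7, July 16] → overlaps → no.
D [July 17, July 24] → met-by → yes.
K [July 12, July 17] → equals → no.
S [July 1, July 2] → before → no.
U [July 10, July 16] → overlaps → no.
W [July 15, July 28] → overlapped-by → no.
Z [July 5, July 17] → finished-by → no.
Result: D.

D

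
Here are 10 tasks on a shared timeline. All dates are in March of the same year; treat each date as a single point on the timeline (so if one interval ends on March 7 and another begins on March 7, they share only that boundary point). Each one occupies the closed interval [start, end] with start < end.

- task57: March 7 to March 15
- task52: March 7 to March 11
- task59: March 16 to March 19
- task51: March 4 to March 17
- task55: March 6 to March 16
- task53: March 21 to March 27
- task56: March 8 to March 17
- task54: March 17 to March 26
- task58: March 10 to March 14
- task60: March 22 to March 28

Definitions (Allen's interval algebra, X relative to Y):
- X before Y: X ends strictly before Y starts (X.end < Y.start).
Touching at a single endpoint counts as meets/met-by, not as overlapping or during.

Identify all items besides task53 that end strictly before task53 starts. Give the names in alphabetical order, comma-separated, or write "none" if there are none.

task51, task52, task55, task56, task57, task58, task59

Target task53 = [March 21, March 27].
task51 [March 4, March 17] → before → yes.
task52 [March 7, March 11] → before → yes.
task54 [March 17, March 26] → overlaps → no.
task55 [March 6, March 16] → before → yes.
task56 [March 8, March 17] → before → yes.
task57 [March 7, March 15] → before → yes.
task58 [March 10, March 14] → before → yes.
task59 [March 16, March 19] → before → yes.
task60 [March 22, March 28] → overlapped-by → no.
Result: task51, task52, task55, task56, task57, task58, task59.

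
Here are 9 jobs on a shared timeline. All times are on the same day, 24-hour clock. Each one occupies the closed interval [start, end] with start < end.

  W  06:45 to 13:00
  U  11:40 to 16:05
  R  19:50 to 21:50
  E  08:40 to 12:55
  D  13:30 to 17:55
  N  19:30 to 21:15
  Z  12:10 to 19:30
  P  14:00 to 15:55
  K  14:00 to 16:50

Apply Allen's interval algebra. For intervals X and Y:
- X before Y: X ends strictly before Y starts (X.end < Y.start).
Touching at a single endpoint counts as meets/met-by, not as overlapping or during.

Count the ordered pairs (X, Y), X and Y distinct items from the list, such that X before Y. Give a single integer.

Checking all 72 ordered pairs for relation 'before'; matching pairs in alphabetical order:
(D, N): D before N ✓
(D, R): D before R ✓
(E, D): E before D ✓
(E, K): E before K ✓
(E, N): E before N ✓
(E, P): E before P ✓
(E, R): E before R ✓
(K, N): K before N ✓
(K, R): K before R ✓
(P, N): P before N ✓
(P, R): P before R ✓
(U, N): U before N ✓
(U, R): U before R ✓
(W, D): W before D ✓
(W, K): W before K ✓
(W, N): W before N ✓
(W, P): W before P ✓
(W, R): W before R ✓
(Z, R): Z before R ✓
Count: 19.

19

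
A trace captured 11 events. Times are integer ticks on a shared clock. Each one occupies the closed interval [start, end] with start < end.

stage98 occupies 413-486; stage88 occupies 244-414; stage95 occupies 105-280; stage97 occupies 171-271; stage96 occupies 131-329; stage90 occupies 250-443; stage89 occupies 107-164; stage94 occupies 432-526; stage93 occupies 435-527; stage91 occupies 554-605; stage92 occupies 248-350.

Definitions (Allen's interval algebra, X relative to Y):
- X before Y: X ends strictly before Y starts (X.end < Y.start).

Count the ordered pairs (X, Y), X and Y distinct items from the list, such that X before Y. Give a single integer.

31

Checking all 110 ordered pairs for relation 'before'; matching pairs in alphabetical order:
(stage88, stage91): stage88 before stage91 ✓
(stage88, stage93): stage88 before stage93 ✓
(stage88, stage94): stage88 before stage94 ✓
(stage89, stage88): stage89 before stage88 ✓
(stage89, stage90): stage89 before stage90 ✓
(stage89, stage91): stage89 before stage91 ✓
(stage89, stage92): stage89 before stage92 ✓
(stage89, stage93): stage89 before stage93 ✓
(stage89, stage94): stage89 before stage94 ✓
(stage89, stage97): stage89 before stage97 ✓
(stage89, stage98): stage89 before stage98 ✓
(stage90, stage91): stage90 before stage91 ✓
(stage92, stage91): stage92 before stage91 ✓
(stage92, stage93): stage92 before stage93 ✓
(stage92, stage94): stage92 before stage94 ✓
(stage92, stage98): stage92 before stage98 ✓
(stage93, stage91): stage93 before stage91 ✓
(stage94, stage91): stage94 before stage91 ✓
(stage95, stage91): stage95 before stage91 ✓
(stage95, stage93): stage95 before stage93 ✓
(stage95, stage94): stage95 before stage94 ✓
(stage95, stage98): stage95 before stage98 ✓
(stage96, stage91): stage96 before stage91 ✓
(stage96, stage93): stage96 before stage93 ✓
... plus 7 further pairs not listed.
Count: 31.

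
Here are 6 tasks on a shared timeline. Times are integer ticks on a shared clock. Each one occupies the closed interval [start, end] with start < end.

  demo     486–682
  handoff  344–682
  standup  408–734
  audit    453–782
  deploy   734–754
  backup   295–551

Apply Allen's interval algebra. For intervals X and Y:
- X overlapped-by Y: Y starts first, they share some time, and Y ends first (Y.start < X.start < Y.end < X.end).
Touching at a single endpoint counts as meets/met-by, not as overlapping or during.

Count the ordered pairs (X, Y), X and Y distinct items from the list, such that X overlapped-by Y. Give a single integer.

7

Checking all 30 ordered pairs for relation 'overlapped-by'; matching pairs in alphabetical order:
(audit, backup): audit overlapped-by backup ✓
(audit, handoff): audit overlapped-by handoff ✓
(audit, standup): audit overlapped-by standup ✓
(demo, backup): demo overlapped-by backup ✓
(handoff, backup): handoff overlapped-by backup ✓
(standup, backup): standup overlapped-by backup ✓
(standup, handoff): standup overlapped-by handoff ✓
Count: 7.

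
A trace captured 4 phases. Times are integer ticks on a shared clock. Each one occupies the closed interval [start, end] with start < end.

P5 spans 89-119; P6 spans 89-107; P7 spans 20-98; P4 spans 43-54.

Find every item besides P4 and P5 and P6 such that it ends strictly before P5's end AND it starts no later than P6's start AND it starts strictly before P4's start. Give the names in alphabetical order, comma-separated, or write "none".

Conditions: its end is strictly before P5's end (X.end < 119) AND its start is no later than P6's start (X.start <= 89) AND its start is strictly before P4's start (X.start < 43).
P7: end 98 < 119? ✓; start 20 <= 89? ✓; start 20 < 43? ✓ → yes.
Result: P7.

P7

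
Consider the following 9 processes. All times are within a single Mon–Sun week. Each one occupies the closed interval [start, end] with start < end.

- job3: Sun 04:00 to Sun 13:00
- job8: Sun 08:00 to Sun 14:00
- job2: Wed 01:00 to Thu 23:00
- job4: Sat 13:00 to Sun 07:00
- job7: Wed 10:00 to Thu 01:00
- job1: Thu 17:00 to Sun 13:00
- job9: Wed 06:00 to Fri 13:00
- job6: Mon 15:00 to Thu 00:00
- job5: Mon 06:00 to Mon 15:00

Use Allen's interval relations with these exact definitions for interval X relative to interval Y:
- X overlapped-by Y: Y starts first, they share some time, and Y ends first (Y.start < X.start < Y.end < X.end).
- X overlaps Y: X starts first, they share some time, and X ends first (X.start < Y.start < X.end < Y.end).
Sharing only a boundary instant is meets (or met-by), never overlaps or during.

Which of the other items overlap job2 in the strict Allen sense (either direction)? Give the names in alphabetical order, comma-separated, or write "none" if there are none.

Target job2 = [Wed 01:00, Thu 23:00].
job1 [Thu 17:00, Sun 13:00] → overlapped-by → yes.
job3 [Sun 04:00, Sun 13:00] → after → no.
job4 [Sat 13:00, Sun 07:00] → after → no.
job5 [Mon 06:00, Mon 15:00] → before → no.
job6 [Mon 15:00, Thu 00:00] → overlaps → yes.
job7 [Wed 10:00, Thu 01:00] → during → no.
job8 [Sun 08:00, Sun 14:00] → after → no.
job9 [Wed 06:00, Fri 13:00] → overlapped-by → yes.
Result: job1, job6, job9.

job1, job6, job9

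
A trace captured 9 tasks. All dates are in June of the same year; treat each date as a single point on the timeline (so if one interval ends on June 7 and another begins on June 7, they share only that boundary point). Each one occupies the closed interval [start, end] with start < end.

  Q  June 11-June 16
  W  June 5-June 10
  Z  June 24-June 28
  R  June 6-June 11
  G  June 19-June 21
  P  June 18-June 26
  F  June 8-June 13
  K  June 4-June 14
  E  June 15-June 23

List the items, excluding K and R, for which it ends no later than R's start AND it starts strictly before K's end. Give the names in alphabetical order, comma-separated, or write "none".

none

Conditions: its end is no later than R's start (X.end <= June 6) AND its start is strictly before K's end (X.start < June 14).
E: end June 23 <= June 6? ✗; start June 15 < June 14? ✗ → no.
F: end June 13 <= June 6? ✗; start June 8 < June 14? ✓ → no.
G: end June 21 <= June 6? ✗; start June 19 < June 14? ✗ → no.
P: end June 26 <= June 6? ✗; start June 18 < June 14? ✗ → no.
Q: end June 16 <= June 6? ✗; start June 11 < June 14? ✓ → no.
W: end June 10 <= June 6? ✗; start June 5 < June 14? ✓ → no.
Z: end June 28 <= June 6? ✗; start June 24 < June 14? ✗ → no.
Result: none.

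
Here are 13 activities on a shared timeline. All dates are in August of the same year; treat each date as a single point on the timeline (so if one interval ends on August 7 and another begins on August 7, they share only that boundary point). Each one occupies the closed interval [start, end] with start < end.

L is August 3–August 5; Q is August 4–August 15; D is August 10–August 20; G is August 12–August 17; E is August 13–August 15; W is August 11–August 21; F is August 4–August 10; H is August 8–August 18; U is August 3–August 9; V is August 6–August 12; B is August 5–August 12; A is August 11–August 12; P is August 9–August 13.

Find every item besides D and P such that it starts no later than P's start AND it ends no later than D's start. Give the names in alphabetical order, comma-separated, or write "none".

F, L, U

Conditions: its start is no later than P's start (X.start <= August 9) AND its end is no later than D's start (X.end <= August 10).
A: start August 11 <= August 9? ✗; end August 12 <= August 10? ✗ → no.
B: start August 5 <= August 9? ✓; end August 12 <= August 10? ✗ → no.
E: start August 13 <= August 9? ✗; end August 15 <= August 10? ✗ → no.
F: start August 4 <= August 9? ✓; end August 10 <= August 10? ✓ → yes.
G: start August 12 <= August 9? ✗; end August 17 <= August 10? ✗ → no.
H: start August 8 <= August 9? ✓; end August 18 <= August 10? ✗ → no.
L: start August 3 <= August 9? ✓; end August 5 <= August 10? ✓ → yes.
Q: start August 4 <= August 9? ✓; end August 15 <= August 10? ✗ → no.
U: start August 3 <= August 9? ✓; end August 9 <= August 10? ✓ → yes.
V: start August 6 <= August 9? ✓; end August 12 <= August 10? ✗ → no.
W: start August 11 <= August 9? ✗; end August 21 <= August 10? ✗ → no.
Result: F, L, U.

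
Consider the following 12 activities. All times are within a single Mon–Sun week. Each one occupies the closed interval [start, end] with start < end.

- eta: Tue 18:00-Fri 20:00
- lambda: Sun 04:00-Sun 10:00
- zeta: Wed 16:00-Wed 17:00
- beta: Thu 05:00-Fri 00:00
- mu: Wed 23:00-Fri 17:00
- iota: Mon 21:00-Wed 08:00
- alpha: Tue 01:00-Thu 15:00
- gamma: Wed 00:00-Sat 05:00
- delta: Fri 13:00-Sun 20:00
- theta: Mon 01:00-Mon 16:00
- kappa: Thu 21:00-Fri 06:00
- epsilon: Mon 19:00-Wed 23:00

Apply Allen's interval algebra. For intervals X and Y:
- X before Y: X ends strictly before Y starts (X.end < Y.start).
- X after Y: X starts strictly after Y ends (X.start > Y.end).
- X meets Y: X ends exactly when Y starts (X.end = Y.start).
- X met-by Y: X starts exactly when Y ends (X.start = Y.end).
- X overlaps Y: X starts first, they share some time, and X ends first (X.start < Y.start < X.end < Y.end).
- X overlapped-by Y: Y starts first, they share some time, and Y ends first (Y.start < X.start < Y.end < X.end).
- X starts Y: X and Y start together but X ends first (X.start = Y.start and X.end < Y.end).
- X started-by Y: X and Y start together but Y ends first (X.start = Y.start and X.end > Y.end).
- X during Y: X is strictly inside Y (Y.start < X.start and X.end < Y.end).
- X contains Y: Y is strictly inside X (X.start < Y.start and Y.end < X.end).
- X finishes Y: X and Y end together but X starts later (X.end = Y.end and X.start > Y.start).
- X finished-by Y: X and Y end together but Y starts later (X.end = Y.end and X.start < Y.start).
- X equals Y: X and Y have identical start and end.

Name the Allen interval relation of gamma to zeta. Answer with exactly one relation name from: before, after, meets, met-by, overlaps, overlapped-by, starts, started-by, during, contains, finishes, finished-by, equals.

gamma = [Wed 00:00, Sat 05:00]; zeta = [Wed 16:00, Wed 17:00].
Compare endpoints: gamma.start < zeta.start, gamma.start < zeta.end, gamma.end > zeta.start, gamma.end > zeta.end.
That pattern is 'contains'.

contains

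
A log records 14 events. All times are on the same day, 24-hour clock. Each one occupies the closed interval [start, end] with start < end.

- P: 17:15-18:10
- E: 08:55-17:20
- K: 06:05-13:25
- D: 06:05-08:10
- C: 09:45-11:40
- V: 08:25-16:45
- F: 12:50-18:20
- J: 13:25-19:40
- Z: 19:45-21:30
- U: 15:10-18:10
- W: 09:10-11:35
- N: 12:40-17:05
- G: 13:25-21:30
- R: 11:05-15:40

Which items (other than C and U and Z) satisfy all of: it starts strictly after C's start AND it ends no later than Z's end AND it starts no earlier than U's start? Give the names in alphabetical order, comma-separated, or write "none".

Conditions: its start is strictly after C's start (X.start > 09:45) AND its end is no later than Z's end (X.end <= 21:30) AND its start is no earlier than U's start (X.start >= 15:10).
D: start 06:05 > 09:45? ✗; end 08:10 <= 21:30? ✓; start 06:05 >= 15:10? ✗ → no.
E: start 08:55 > 09:45? ✗; end 17:20 <= 21:30? ✓; start 08:55 >= 15:10? ✗ → no.
F: start 12:50 > 09:45? ✓; end 18:20 <= 21:30? ✓; start 12:50 >= 15:10? ✗ → no.
G: start 13:25 > 09:45? ✓; end 21:30 <= 21:30? ✓; start 13:25 >= 15:10? ✗ → no.
J: start 13:25 > 09:45? ✓; end 19:40 <= 21:30? ✓; start 13:25 >= 15:10? ✗ → no.
K: start 06:05 > 09:45? ✗; end 13:25 <= 21:30? ✓; start 06:05 >= 15:10? ✗ → no.
N: start 12:40 > 09:45? ✓; end 17:05 <= 21:30? ✓; start 12:40 >= 15:10? ✗ → no.
P: start 17:15 > 09:45? ✓; end 18:10 <= 21:30? ✓; start 17:15 >= 15:10? ✓ → yes.
R: start 11:05 > 09:45? ✓; end 15:40 <= 21:30? ✓; start 11:05 >= 15:10? ✗ → no.
V: start 08:25 > 09:45? ✗; end 16:45 <= 21:30? ✓; start 08:25 >= 15:10? ✗ → no.
W: start 09:10 > 09:45? ✗; end 11:35 <= 21:30? ✓; start 09:10 >= 15:10? ✗ → no.
Result: P.

P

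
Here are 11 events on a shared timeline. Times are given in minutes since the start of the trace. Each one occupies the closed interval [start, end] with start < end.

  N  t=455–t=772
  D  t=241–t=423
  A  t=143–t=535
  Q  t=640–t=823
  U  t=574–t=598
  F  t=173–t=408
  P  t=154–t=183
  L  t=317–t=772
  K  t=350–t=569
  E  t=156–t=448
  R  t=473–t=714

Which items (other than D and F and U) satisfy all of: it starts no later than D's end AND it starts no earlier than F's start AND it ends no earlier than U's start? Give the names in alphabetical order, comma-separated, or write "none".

L

Conditions: its start is no later than D's end (X.start <= t=423) AND its start is no earlier than F's start (X.start >= t=173) AND its end is no earlier than U's start (X.end >= t=574).
A: start t=143 <= t=423? ✓; start t=143 >= t=173? ✗; end t=535 >= t=574? ✗ → no.
E: start t=156 <= t=423? ✓; start t=156 >= t=173? ✗; end t=448 >= t=574? ✗ → no.
K: start t=350 <= t=423? ✓; start t=350 >= t=173? ✓; end t=569 >= t=574? ✗ → no.
L: start t=317 <= t=423? ✓; start t=317 >= t=173? ✓; end t=772 >= t=574? ✓ → yes.
N: start t=455 <= t=423? ✗; start t=455 >= t=173? ✓; end t=772 >= t=574? ✓ → no.
P: start t=154 <= t=423? ✓; start t=154 >= t=173? ✗; end t=183 >= t=574? ✗ → no.
Q: start t=640 <= t=423? ✗; start t=640 >= t=173? ✓; end t=823 >= t=574? ✓ → no.
R: start t=473 <= t=423? ✗; start t=473 >= t=173? ✓; end t=714 >= t=574? ✓ → no.
Result: L.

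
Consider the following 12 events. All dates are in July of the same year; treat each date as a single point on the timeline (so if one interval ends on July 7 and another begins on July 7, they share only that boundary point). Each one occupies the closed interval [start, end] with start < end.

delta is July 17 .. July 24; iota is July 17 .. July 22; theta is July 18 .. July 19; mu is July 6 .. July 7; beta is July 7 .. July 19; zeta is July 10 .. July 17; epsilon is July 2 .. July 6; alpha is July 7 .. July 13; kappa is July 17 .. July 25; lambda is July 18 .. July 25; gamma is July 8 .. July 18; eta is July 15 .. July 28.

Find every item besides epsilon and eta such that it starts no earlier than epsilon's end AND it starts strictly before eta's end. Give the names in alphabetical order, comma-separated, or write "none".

Conditions: its start is no earlier than epsilon's end (X.start >= July 6) AND its start is strictly before eta's end (X.start < July 28).
alpha: start July 7 >= July 6? ✓; start July 7 < July 28? ✓ → yes.
beta: start July 7 >= July 6? ✓; start July 7 < July 28? ✓ → yes.
delta: start July 17 >= July 6? ✓; start July 17 < July 28? ✓ → yes.
gamma: start July 8 >= July 6? ✓; start July 8 < July 28? ✓ → yes.
iota: start July 17 >= July 6? ✓; start July 17 < July 28? ✓ → yes.
kappa: start July 17 >= July 6? ✓; start July 17 < July 28? ✓ → yes.
lambda: start July 18 >= July 6? ✓; start July 18 < July 28? ✓ → yes.
mu: start July 6 >= July 6? ✓; start July 6 < July 28? ✓ → yes.
theta: start July 18 >= July 6? ✓; start July 18 < July 28? ✓ → yes.
zeta: start July 10 >= July 6? ✓; start July 10 < July 28? ✓ → yes.
Result: alpha, beta, delta, gamma, iota, kappa, lambda, mu, theta, zeta.

alpha, beta, delta, gamma, iota, kappa, lambda, mu, theta, zeta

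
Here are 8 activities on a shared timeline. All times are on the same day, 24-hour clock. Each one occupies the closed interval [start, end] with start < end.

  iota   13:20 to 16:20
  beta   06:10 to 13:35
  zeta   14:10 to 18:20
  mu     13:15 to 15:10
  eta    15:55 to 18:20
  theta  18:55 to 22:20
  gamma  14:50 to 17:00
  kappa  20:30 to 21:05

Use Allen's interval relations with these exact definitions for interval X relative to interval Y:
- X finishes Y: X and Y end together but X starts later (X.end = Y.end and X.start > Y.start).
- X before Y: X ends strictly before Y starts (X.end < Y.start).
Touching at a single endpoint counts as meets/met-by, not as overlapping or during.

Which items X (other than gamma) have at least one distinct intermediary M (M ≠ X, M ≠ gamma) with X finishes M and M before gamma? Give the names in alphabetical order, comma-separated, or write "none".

none

Target gamma = [14:50, 17:00].
Intermediaries M with M before gamma: beta.
Via beta — items with X finishes beta: none.
Union: none.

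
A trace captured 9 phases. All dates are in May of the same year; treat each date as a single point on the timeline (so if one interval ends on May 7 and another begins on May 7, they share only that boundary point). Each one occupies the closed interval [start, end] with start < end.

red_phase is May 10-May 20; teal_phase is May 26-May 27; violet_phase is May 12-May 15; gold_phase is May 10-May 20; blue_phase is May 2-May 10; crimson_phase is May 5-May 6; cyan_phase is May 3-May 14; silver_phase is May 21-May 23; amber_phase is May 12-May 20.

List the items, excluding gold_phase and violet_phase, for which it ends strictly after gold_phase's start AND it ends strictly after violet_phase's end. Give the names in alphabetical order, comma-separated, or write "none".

Conditions: its end is strictly after gold_phase's start (X.end > May 10) AND its end is strictly after violet_phase's end (X.end > May 15).
amber_phase: end May 20 > May 10? ✓; end May 20 > May 15? ✓ → yes.
blue_phase: end May 10 > May 10? ✗; end May 10 > May 15? ✗ → no.
crimson_phase: end May 6 > May 10? ✗; end May 6 > May 15? ✗ → no.
cyan_phase: end May 14 > May 10? ✓; end May 14 > May 15? ✗ → no.
red_phase: end May 20 > May 10? ✓; end May 20 > May 15? ✓ → yes.
silver_phase: end May 23 > May 10? ✓; end May 23 > May 15? ✓ → yes.
teal_phase: end May 27 > May 10? ✓; end May 27 > May 15? ✓ → yes.
Result: amber_phase, red_phase, silver_phase, teal_phase.

amber_phase, red_phase, silver_phase, teal_phase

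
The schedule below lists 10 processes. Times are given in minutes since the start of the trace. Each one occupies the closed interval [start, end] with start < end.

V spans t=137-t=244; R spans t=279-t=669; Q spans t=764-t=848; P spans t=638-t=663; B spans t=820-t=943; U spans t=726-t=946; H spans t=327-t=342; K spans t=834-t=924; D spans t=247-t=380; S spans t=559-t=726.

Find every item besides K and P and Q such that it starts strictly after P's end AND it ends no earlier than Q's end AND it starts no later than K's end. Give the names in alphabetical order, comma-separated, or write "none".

Conditions: its start is strictly after P's end (X.start > t=663) AND its end is no earlier than Q's end (X.end >= t=848) AND its start is no later than K's end (X.start <= t=924).
B: start t=820 > t=663? ✓; end t=943 >= t=848? ✓; start t=820 <= t=924? ✓ → yes.
D: start t=247 > t=663? ✗; end t=380 >= t=848? ✗; start t=247 <= t=924? ✓ → no.
H: start t=327 > t=663? ✗; end t=342 >= t=848? ✗; start t=327 <= t=924? ✓ → no.
R: start t=279 > t=663? ✗; end t=669 >= t=848? ✗; start t=279 <= t=924? ✓ → no.
S: start t=559 > t=663? ✗; end t=726 >= t=848? ✗; start t=559 <= t=924? ✓ → no.
U: start t=726 > t=663? ✓; end t=946 >= t=848? ✓; start t=726 <= t=924? ✓ → yes.
V: start t=137 > t=663? ✗; end t=244 >= t=848? ✗; start t=137 <= t=924? ✓ → no.
Result: B, U.

B, U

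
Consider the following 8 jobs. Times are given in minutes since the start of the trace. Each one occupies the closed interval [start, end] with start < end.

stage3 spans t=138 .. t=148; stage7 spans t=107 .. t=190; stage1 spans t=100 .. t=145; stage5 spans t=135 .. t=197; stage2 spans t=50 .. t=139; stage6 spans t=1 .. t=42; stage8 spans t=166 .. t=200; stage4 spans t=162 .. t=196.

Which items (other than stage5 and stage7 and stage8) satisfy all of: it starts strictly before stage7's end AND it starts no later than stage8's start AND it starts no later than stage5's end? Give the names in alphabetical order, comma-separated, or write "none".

Conditions: its start is strictly before stage7's end (X.start < t=190) AND its start is no later than stage8's start (X.start <= t=166) AND its start is no later than stage5's end (X.start <= t=197).
stage1: start t=100 < t=190? ✓; start t=100 <= t=166? ✓; start t=100 <= t=197? ✓ → yes.
stage2: start t=50 < t=190? ✓; start t=50 <= t=166? ✓; start t=50 <= t=197? ✓ → yes.
stage3: start t=138 < t=190? ✓; start t=138 <= t=166? ✓; start t=138 <= t=197? ✓ → yes.
stage4: start t=162 < t=190? ✓; start t=162 <= t=166? ✓; start t=162 <= t=197? ✓ → yes.
stage6: start t=1 < t=190? ✓; start t=1 <= t=166? ✓; start t=1 <= t=197? ✓ → yes.
Result: stage1, stage2, stage3, stage4, stage6.

stage1, stage2, stage3, stage4, stage6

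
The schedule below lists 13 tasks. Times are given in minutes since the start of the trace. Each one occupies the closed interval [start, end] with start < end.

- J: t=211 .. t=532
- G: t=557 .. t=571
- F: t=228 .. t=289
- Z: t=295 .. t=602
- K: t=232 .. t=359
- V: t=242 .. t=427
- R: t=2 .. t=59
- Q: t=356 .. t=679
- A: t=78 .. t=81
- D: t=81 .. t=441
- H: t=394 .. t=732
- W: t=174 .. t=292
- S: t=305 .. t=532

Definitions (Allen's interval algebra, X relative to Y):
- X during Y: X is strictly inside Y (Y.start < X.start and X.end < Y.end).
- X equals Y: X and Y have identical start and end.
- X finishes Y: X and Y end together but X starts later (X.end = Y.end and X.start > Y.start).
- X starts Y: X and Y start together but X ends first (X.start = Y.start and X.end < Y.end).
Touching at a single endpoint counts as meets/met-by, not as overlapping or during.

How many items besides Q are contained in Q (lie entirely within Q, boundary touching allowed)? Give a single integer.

1

Target Q = [t=356, t=679].
A [t=78, t=81] → before → no.
D [t=81, t=441] → overlaps → no.
F [t=228, t=289] → before → no.
G [t=557, t=571] → during → counts.
H [t=394, t=732] → overlapped-by → no.
J [t=211, t=532] → overlaps → no.
K [t=232, t=359] → overlaps → no.
R [t=2, t=59] → before → no.
S [t=305, t=532] → overlaps → no.
V [t=242, t=427] → overlaps → no.
W [t=174, t=292] → before → no.
Z [t=295, t=602] → overlaps → no.
Total: 1.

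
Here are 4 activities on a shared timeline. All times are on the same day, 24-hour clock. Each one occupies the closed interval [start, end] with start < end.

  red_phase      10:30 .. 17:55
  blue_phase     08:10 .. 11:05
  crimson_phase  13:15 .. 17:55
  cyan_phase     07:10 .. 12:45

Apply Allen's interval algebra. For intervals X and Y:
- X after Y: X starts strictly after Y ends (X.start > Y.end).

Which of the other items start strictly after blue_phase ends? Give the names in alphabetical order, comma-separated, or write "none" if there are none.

Target blue_phase = [08:10, 11:05].
crimson_phase [13:15, 17:55] → after → yes.
cyan_phase [07:10, 12:45] → contains → no.
red_phase [10:30, 17:55] → overlapped-by → no.
Result: crimson_phase.

crimson_phase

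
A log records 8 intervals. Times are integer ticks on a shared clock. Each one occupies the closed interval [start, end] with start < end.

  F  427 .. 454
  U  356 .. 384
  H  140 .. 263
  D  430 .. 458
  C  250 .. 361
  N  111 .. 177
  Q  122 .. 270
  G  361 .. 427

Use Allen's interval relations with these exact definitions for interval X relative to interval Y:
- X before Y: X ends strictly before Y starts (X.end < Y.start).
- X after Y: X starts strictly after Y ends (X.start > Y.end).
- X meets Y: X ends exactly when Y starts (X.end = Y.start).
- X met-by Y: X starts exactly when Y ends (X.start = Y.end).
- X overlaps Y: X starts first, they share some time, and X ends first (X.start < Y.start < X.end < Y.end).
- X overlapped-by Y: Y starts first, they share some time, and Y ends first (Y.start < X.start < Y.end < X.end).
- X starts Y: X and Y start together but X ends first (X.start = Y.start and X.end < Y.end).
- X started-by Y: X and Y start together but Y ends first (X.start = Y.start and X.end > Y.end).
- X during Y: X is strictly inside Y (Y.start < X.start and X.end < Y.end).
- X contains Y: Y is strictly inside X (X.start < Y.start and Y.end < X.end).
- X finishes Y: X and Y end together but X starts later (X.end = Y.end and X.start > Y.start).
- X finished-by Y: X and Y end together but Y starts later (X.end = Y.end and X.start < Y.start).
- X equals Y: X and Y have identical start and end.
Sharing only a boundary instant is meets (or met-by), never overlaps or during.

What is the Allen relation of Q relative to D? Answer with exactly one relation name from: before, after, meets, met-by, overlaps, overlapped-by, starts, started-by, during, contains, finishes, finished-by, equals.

before

Q = [122, 270]; D = [430, 458].
Compare endpoints: Q.start < D.start, Q.start < D.end, Q.end < D.start, Q.end < D.end.
That pattern is 'before'.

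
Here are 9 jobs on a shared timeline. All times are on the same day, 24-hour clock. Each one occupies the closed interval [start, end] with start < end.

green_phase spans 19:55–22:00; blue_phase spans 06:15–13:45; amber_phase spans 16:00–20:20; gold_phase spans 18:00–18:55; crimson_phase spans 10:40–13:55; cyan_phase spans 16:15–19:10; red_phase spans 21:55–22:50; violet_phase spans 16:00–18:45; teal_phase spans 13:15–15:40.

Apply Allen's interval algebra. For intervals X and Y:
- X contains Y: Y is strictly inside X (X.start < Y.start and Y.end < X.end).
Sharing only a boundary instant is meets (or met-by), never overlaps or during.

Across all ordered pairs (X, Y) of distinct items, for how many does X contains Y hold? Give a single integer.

3

Checking all 72 ordered pairs for relation 'contains'; matching pairs in alphabetical order:
(amber_phase, cyan_phase): amber_phase contains cyan_phase ✓
(amber_phase, gold_phase): amber_phase contains gold_phase ✓
(cyan_phase, gold_phase): cyan_phase contains gold_phase ✓
Count: 3.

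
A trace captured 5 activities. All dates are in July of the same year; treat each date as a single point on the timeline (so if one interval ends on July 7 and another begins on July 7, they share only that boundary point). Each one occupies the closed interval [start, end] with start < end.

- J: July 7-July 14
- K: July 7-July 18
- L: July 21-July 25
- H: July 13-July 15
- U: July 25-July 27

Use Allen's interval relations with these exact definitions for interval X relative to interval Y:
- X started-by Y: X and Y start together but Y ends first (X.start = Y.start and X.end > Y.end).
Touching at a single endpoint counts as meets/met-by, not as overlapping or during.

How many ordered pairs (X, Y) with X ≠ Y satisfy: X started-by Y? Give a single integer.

1

Checking all 20 ordered pairs for relation 'started-by'; matching pairs in alphabetical order:
(K, J): K started-by J ✓
Count: 1.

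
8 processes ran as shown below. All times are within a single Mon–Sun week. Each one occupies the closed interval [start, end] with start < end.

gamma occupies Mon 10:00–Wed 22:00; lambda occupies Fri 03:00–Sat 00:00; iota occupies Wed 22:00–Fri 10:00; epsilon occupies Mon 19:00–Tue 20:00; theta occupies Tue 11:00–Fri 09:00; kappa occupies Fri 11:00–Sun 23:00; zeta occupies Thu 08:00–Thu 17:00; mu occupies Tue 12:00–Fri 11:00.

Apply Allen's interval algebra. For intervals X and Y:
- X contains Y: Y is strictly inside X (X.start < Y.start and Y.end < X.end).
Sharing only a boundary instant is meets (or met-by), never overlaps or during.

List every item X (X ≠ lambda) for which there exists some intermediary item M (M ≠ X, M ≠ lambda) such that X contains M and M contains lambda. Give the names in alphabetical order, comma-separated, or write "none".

none

Target lambda = [Fri 03:00, Sat 00:00].
Intermediaries M with M contains lambda: none.
Union: none.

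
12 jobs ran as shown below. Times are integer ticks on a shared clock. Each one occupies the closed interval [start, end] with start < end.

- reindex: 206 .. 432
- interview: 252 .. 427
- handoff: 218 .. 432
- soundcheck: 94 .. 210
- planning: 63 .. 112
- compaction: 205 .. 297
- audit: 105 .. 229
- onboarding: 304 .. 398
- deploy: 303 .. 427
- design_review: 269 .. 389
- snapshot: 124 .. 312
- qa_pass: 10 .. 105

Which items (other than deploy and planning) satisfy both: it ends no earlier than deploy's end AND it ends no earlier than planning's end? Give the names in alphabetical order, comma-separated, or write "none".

Conditions: its end is no earlier than deploy's end (X.end >= 427) AND its end is no earlier than planning's end (X.end >= 112).
audit: end 229 >= 427? ✗; end 229 >= 112? ✓ → no.
compaction: end 297 >= 427? ✗; end 297 >= 112? ✓ → no.
design_review: end 389 >= 427? ✗; end 389 >= 112? ✓ → no.
handoff: end 432 >= 427? ✓; end 432 >= 112? ✓ → yes.
interview: end 427 >= 427? ✓; end 427 >= 112? ✓ → yes.
onboarding: end 398 >= 427? ✗; end 398 >= 112? ✓ → no.
qa_pass: end 105 >= 427? ✗; end 105 >= 112? ✗ → no.
reindex: end 432 >= 427? ✓; end 432 >= 112? ✓ → yes.
snapshot: end 312 >= 427? ✗; end 312 >= 112? ✓ → no.
soundcheck: end 210 >= 427? ✗; end 210 >= 112? ✓ → no.
Result: handoff, interview, reindex.

handoff, interview, reindex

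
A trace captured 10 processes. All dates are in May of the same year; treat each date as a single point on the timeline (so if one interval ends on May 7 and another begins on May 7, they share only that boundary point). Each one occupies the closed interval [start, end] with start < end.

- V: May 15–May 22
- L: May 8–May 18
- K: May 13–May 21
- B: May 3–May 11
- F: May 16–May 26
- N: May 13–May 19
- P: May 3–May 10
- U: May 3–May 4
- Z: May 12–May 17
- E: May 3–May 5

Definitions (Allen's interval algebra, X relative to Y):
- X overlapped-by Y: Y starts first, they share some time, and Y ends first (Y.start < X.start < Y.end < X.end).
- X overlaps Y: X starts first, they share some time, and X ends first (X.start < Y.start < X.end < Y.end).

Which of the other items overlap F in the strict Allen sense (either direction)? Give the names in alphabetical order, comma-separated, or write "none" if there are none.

K, L, N, V, Z

Target F = [May 16, May 26].
B [May 3, May 11] → before → no.
E [May 3, May 5] → before → no.
K [May 13, May 21] → overlaps → yes.
L [May 8, May 18] → overlaps → yes.
N [May 13, May 19] → overlaps → yes.
P [May 3, May 10] → before → no.
U [May 3, May 4] → before → no.
V [May 15, May 22] → overlaps → yes.
Z [May 12, May 17] → overlaps → yes.
Result: K, L, N, V, Z.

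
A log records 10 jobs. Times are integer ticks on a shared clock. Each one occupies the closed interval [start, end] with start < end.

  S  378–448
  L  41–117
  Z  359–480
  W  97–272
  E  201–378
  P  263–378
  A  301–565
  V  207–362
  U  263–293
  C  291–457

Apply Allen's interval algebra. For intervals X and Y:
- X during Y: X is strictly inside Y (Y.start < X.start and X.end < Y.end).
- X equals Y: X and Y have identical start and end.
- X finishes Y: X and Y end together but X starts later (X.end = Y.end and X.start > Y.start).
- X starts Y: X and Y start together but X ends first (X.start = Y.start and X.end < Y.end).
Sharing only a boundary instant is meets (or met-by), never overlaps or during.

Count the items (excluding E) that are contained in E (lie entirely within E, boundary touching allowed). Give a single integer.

Target E = [201, 378].
A [301, 565] → overlapped-by → no.
C [291, 457] → overlapped-by → no.
L [41, 117] → before → no.
P [263, 378] → finishes → counts.
S [378, 448] → met-by → no.
U [263, 293] → during → counts.
V [207, 362] → during → counts.
W [97, 272] → overlaps → no.
Z [359, 480] → overlapped-by → no.
Total: 3.

3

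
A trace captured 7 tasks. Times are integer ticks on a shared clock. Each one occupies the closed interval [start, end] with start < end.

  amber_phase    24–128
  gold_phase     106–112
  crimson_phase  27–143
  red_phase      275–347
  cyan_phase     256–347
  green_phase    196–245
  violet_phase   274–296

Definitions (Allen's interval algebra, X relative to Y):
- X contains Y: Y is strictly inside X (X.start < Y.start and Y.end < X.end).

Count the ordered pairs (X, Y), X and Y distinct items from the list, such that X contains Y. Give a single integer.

3

Checking all 42 ordered pairs for relation 'contains'; matching pairs in alphabetical order:
(amber_phase, gold_phase): amber_phase contains gold_phase ✓
(crimson_phase, gold_phase): crimson_phase contains gold_phase ✓
(cyan_phase, violet_phase): cyan_phase contains violet_phase ✓
Count: 3.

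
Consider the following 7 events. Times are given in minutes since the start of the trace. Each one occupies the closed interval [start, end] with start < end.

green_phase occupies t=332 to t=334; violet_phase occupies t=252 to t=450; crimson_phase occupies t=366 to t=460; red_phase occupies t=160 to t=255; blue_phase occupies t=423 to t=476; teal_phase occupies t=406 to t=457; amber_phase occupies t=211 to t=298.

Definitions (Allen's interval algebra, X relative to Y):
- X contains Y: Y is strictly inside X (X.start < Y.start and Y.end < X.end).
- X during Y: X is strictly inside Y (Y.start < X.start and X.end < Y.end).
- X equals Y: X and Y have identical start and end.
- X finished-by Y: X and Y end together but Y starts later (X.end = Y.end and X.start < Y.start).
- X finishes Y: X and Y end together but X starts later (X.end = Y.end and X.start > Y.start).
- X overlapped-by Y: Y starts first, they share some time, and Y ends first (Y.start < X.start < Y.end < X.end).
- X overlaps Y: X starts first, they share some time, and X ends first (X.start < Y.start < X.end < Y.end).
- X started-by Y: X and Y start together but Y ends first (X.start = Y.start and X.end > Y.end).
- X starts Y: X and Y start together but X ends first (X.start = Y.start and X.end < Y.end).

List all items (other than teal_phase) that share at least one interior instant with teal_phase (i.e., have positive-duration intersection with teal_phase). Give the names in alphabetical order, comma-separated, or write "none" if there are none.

Target teal_phase = [t=406, t=457].
amber_phase [t=211, t=298] → before → no.
blue_phase [t=423, t=476] → overlapped-by → yes.
crimson_phase [t=366, t=460] → contains → yes.
green_phase [t=332, t=334] → before → no.
red_phase [t=160, t=255] → before → no.
violet_phase [t=252, t=450] → overlaps → yes.
Result: blue_phase, crimson_phase, violet_phase.

blue_phase, crimson_phase, violet_phase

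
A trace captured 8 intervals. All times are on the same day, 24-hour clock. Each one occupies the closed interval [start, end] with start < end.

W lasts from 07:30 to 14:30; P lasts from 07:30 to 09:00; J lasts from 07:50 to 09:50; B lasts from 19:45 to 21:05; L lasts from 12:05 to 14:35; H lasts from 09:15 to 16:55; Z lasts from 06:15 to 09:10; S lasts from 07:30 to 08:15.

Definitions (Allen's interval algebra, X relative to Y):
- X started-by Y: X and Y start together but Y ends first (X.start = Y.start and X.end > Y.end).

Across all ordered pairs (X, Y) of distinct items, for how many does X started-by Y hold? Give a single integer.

Checking all 56 ordered pairs for relation 'started-by'; matching pairs in alphabetical order:
(P, S): P started-by S ✓
(W, P): W started-by P ✓
(W, S): W started-by S ✓
Count: 3.

3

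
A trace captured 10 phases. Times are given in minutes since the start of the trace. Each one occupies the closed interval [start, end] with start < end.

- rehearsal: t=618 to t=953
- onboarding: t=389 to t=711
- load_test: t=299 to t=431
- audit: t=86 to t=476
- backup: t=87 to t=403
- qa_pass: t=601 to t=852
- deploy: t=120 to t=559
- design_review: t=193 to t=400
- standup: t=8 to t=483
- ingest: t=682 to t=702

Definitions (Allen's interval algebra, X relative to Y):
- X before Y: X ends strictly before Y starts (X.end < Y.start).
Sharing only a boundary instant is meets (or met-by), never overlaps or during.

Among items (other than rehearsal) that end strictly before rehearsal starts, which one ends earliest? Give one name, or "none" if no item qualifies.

design_review

Target rehearsal = [t=618, t=953].
audit [t=86, t=476] → before → candidate.
backup [t=87, t=403] → before → candidate.
deploy [t=120, t=559] → before → candidate.
design_review [t=193, t=400] → before → candidate.
ingest [t=682, t=702] → during → excluded.
load_test [t=299, t=431] → before → candidate.
onboarding [t=389, t=711] → overlaps → excluded.
qa_pass [t=601, t=852] → overlaps → excluded.
standup [t=8, t=483] → before → candidate.
Among candidates, earliest end is t=400 → design_review.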